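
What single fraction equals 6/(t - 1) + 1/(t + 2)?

Common denominator (t - 1)(t + 2). Numerator: 6(t + 2) + 1(t - 1) = (6t + 12) + (t - 1) = 7t + 11
Result: (7t + 11)/[(t - 1)(t + 2)]


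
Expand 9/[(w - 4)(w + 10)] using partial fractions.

9/(w - 4)(w + 10) = α/(w - 4) + β/(w + 10). α = 9/(4 + 10) = 9/14, β = 9/(-10 - 4) = -9/14
Result: (9/14)/(w - 4) - (9/14)/(w + 10)


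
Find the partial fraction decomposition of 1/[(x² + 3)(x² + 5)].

Coefficient matching gives P = R = 0, Q = 1/(5-3) = 1/2, S = -Q = -1/2
Result: (1/2)/(x² + 3) - (1/2)/(x² + 5)


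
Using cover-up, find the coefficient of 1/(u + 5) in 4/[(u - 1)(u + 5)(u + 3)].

Cover (u + 5), set u=-5: 4/[(-5 - 1)(-5 + 3)] = 1/3


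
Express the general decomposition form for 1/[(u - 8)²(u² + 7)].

Repeated linear + quadratic: α/(u - 8) + β/(u - 8)² + (γu + δ)/(u² + 7)


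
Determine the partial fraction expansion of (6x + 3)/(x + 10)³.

(6x + 3) = P(x + 10)² + Q(x + 10) + R. At x = -10: R = 6·(-10) + 3 = -57. Coefficients: P = 0, Q = 6
Result: 6/(x + 10)² - 57/(x + 10)³


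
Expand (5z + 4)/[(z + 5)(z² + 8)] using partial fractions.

At z=-5: α = (5·(-5) + 4)/((-5)² + 8) = -7/11. β = -α = 7/11, γ = 5 - (-5)·α = 20/11
Result: (-7/11)/(z + 5) + ((7/11)z + 20/11)/(z² + 8)


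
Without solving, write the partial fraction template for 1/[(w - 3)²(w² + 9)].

Repeated linear + quadratic: α/(w - 3) + β/(w - 3)² + (γw + δ)/(w² + 9)


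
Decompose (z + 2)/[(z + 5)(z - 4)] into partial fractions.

At z=-5: P = (1·(-5) + 2)/(-5 - 4) = 1/3. At z=4: Q = (1·4 + 2)/(4 + 5) = 2/3
Result: (1/3)/(z + 5) + (2/3)/(z - 4)


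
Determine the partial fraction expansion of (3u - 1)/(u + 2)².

(3u - 1) = α(u + 2) + β. At u = -2: β = 3·(-2) - 1 = -7. Coeff of u: α = 3
Result: 3/(u + 2) - 7/(u + 2)²


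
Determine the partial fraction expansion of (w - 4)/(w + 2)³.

(w - 4) = P(w + 2)² + Q(w + 2) + R. At w = -2: R = 1·(-2) - 4 = -6. Coefficients: P = 0, Q = 1
Result: 1/(w + 2)² - 6/(w + 2)³


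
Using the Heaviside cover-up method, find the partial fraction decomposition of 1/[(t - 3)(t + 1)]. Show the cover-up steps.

Cover (t - 3): set t=3, get α = 1/(3 + 1) = 1/4. Cover (t + 1): set t=-1, get β = 1/(-1 - 3) = -1/4.
Result: (1/4)/(t - 3) - (1/4)/(t + 1)


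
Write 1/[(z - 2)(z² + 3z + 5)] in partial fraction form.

Cover-up at z = 2: A = 1/(2² + 3·2 + 5) = 1/15. Then B = -A = -1/15, C = -A·(3 + 2) = -1/3
Result: (1/15)/(z - 2) - ((1/15)z + 1/3)/(z² + 3z + 5)


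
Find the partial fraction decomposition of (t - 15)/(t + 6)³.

(t - 15) = P(t + 6)² + Q(t + 6) + R. At t = -6: R = 1·(-6) - 15 = -21. Coefficients: P = 0, Q = 1
Result: 1/(t + 6)² - 21/(t + 6)³


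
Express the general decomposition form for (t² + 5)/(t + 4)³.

Repeated linear factor (power 3): P/(t + 4) + Q/(t + 4)² + R/(t + 4)³


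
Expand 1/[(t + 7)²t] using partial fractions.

Cover-up at t=0: C = 1/(0 + 7)² = 1/49. Cover-up at t=-7: B = 1/(-7 - 0) = -1/7. Comparing t² coeff: A = -C = -1/49
Result: (-1/49)/(t + 7) - (1/7)/(t + 7)² + (1/49)/t


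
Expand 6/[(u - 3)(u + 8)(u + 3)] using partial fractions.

Using cover-up method: P = 1/11, Q = 6/55, R = -1/5
Result: (1/11)/(u - 3) + (6/55)/(u + 8) - (1/5)/(u + 3)


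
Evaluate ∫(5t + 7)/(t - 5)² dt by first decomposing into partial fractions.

Decompose: α = 5, β = 5·5 + 7 = 32, so (5t + 7)/(t - 5)² = 5/(t - 5) + 32/(t - 5)². Integrate: ∫ α/(t - 5) dt = 5 ln|(t - 5)|; ∫ β/(t - 5)² dt = -32/(t - 5). Sum: 5 ln|(t - 5)| - 32/(t - 5) + C


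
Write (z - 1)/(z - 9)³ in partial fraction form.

(z - 1) = P(z - 9)² + Q(z - 9) + R. At z = 9: R = 1·9 - 1 = 8. Coefficients: P = 0, Q = 1
Result: 1/(z - 9)² + 8/(z - 9)³


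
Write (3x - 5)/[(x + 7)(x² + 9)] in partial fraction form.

At x=-7: A = (3·(-7) - 5)/((-7)² + 9) = -13/29. B = -A = 13/29, C = 3 - (-7)·A = -4/29
Result: (-13/29)/(x + 7) + ((13/29)x - 4/29)/(x² + 9)


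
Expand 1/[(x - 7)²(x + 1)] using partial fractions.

Cover-up at x=-1: C = 1/(-1 - 7)² = 1/64. Cover-up at x=7: B = 1/(7 + 1) = 1/8. Comparing x² coeff: A = -C = -1/64
Result: (-1/64)/(x - 7) + (1/8)/(x - 7)² + (1/64)/(x + 1)


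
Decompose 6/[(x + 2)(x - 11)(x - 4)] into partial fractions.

Using cover-up method: α = 1/13, β = 6/91, γ = -1/7
Result: (1/13)/(x + 2) + (6/91)/(x - 11) - (1/7)/(x - 4)


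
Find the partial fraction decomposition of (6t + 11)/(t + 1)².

(6t + 11) = A(t + 1) + B. At t = -1: B = 6·(-1) + 11 = 5. Coeff of t: A = 6
Result: 6/(t + 1) + 5/(t + 1)²


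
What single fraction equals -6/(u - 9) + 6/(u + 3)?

Common denominator (u - 9)(u + 3). Numerator: -6(u + 3) + 6(u - 9) = (-6u - 18) + (6u - 54) = -72
Result: (-72)/[(u - 9)(u + 3)]


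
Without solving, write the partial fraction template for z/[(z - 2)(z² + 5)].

Linear + irreducible quadratic: A/(z - 2) + (Bz + C)/(z² + 5)


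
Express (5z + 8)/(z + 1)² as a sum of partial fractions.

(5z + 8) = A(z + 1) + B. At z = -1: B = 5·(-1) + 8 = 3. Coeff of z: A = 5
Result: 5/(z + 1) + 3/(z + 1)²


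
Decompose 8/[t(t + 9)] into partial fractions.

8/t(t + 9) = α/t + β/(t + 9). α = 8/(0 + 9) = 8/9, β = 8/(-9 - 0) = -8/9
Result: (8/9)/t - (8/9)/(t + 9)


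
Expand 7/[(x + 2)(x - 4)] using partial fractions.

7/(x + 2)(x - 4) = P/(x + 2) + Q/(x - 4). P = 7/(-2 - 4) = -7/6, Q = 7/(4 + 2) = 7/6
Result: (-7/6)/(x + 2) + (7/6)/(x - 4)


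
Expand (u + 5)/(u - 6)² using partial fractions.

(u + 5) = A(u - 6) + B. At u = 6: B = 1·6 + 5 = 11. Coeff of u: A = 1
Result: 1/(u - 6) + 11/(u - 6)²


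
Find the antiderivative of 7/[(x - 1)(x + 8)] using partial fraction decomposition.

Decompose: 7/[(x - 1)(x + 8)] = (7/9)/(x - 1) - (7/9)/(x + 8). Integrate each term: (7/9) ln|(x - 1)| - (7/9) ln|(x + 8)| + C


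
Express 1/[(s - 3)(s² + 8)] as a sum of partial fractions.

Cover-up at s = 3: P = 1/(3² + 8) = 1/17. Then Q = -P = -1/17, R = -P·(0 + 3) = -3/17
Result: (1/17)/(s - 3) - ((1/17)s + 3/17)/(s² + 8)


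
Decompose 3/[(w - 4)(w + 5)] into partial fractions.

3/(w - 4)(w + 5) = A/(w - 4) + B/(w + 5). A = 3/(4 + 5) = 1/3, B = 3/(-5 - 4) = -1/3
Result: (1/3)/(w - 4) - (1/3)/(w + 5)


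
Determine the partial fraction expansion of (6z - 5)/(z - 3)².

(6z - 5) = P(z - 3) + Q. At z = 3: Q = 6·3 - 5 = 13. Coeff of z: P = 6
Result: 6/(z - 3) + 13/(z - 3)²


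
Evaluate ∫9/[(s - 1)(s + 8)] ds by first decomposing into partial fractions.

Decompose: 9/[(s - 1)(s + 8)] = 1/(s - 1) - 1/(s + 8). Integrate each term: ln|(s - 1)| - ln|(s + 8)| + C


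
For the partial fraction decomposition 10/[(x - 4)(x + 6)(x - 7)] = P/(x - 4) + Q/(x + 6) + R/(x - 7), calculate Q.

Cover-up at x = -6: Q = 10/[(-6 - 4)(-6 - 7)] = 10/[(-10)(-13)] = 10/130 = 1/13


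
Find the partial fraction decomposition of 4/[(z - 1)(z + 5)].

4/(z - 1)(z + 5) = P/(z - 1) + Q/(z + 5). P = 4/(1 + 5) = 2/3, Q = 4/(-5 - 1) = -2/3
Result: (2/3)/(z - 1) - (2/3)/(z + 5)


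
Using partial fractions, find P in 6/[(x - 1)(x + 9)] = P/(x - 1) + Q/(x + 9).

Cover-up at x = 1: P = 6/(1 + 9) = 6/10 = 3/5


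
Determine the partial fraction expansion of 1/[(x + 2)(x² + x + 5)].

Cover-up at x = -2: A = 1/((-2)² + 1·(-2) + 5) = 1/7. Then B = -A = -1/7, C = -A·(1 - 2) = 1/7
Result: (1/7)/(x + 2) - ((1/7)x - 1/7)/(x² + x + 5)


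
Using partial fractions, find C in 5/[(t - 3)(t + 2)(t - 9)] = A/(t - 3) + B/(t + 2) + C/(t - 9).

Cover-up at t = 9: C = 5/[(9 - 3)(9 + 2)] = 5/[(6)(11)] = 5/66


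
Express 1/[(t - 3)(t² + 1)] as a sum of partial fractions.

Cover-up at t = 3: α = 1/(3² + 1) = 1/10. Then β = -α = -1/10, γ = -α·(0 + 3) = -3/10
Result: (1/10)/(t - 3) - ((1/10)t + 3/10)/(t² + 1)


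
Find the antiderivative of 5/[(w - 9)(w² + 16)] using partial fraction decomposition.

Cover-up at w=9: α = 5/(9²+16) = 5/97. Coeff matching: β = -5/97, γ = -45/97. Decomposition: (5/97)/(w - 9) - ((5/97)w + 45/97)/(w² + 16). Integrate: linear → ln, quadratic → (1/2)ln + arctan: (5/97) ln|(w - 9)| - (5/194) ln(w² + 16) - (45/388) arctan(w/4) + C


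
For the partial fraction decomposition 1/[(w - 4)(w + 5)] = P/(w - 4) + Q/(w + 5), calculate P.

Cover-up at w = 4: P = 1/(4 + 5) = 1/9


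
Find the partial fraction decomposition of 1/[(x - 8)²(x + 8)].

Cover-up at x=-8: C = 1/(-8 - 8)² = 1/256. Cover-up at x=8: B = 1/(8 + 8) = 1/16. Comparing x² coeff: A = -C = -1/256
Result: (-1/256)/(x - 8) + (1/16)/(x - 8)² + (1/256)/(x + 8)


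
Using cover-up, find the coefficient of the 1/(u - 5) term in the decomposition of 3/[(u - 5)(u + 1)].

Cover (u - 5), set u=5: 3/((u + 1) at u=5) = 3/(6) = 1/2


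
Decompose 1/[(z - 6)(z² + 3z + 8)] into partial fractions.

Cover-up at z = 6: P = 1/(6² + 3·6 + 8) = 1/62. Then Q = -P = -1/62, R = -P·(3 + 6) = -9/62
Result: (1/62)/(z - 6) - ((1/62)z + 9/62)/(z² + 3z + 8)


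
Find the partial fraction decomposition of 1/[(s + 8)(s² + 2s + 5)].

Cover-up at s = -8: P = 1/((-8)² + 2·(-8) + 5) = 1/53. Then Q = -P = -1/53, R = -P·(2 - 8) = 6/53
Result: (1/53)/(s + 8) - ((1/53)s - 6/53)/(s² + 2s + 5)


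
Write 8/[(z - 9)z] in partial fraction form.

8/(z - 9)z = A/(z - 9) + B/z. A = 8/(9 - 0) = 8/9, B = 8/(0 - 9) = -8/9
Result: (8/9)/(z - 9) - (8/9)/z


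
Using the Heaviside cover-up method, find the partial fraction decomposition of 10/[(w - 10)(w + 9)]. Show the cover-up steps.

Cover (w - 10): set w=10, get A = 10/(10 + 9) = 10/19. Cover (w + 9): set w=-9, get B = 10/(-9 - 10) = -10/19.
Result: (10/19)/(w - 10) - (10/19)/(w + 9)


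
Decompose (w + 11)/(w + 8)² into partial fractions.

(w + 11) = α(w + 8) + β. At w = -8: β = 1·(-8) + 11 = 3. Coeff of w: α = 1
Result: 1/(w + 8) + 3/(w + 8)²


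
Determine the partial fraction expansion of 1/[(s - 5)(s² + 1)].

Cover-up at s = 5: A = 1/(5² + 1) = 1/26. Then B = -A = -1/26, C = -A·(0 + 5) = -5/26
Result: (1/26)/(s - 5) - ((1/26)s + 5/26)/(s² + 1)


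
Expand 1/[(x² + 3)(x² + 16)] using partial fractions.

Coefficient matching gives α = γ = 0, β = 1/(16-3) = 1/13, δ = -β = -1/13
Result: (1/13)/(x² + 3) - (1/13)/(x² + 16)


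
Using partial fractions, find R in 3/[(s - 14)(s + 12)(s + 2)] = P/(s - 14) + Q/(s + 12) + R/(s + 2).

Cover-up at s = -2: R = 3/[(-2 - 14)(-2 + 12)] = 3/[(-16)(10)] = -3/160


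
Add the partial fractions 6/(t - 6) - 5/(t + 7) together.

Common denominator (t - 6)(t + 7). Numerator: 6(t + 7) - 5(t - 6) = (6t + 42) - (5t - 30) = t + 72
Result: (t + 72)/[(t - 6)(t + 7)]


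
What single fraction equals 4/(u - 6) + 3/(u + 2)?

Common denominator (u - 6)(u + 2). Numerator: 4(u + 2) + 3(u - 6) = (4u + 8) + (3u - 18) = 7u - 10
Result: (7u - 10)/[(u - 6)(u + 2)]


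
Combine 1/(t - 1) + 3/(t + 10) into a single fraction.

Common denominator (t - 1)(t + 10). Numerator: 1(t + 10) + 3(t - 1) = (t + 10) + (3t - 3) = 4t + 7
Result: (4t + 7)/[(t - 1)(t + 10)]


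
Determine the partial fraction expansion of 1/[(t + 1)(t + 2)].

1/(t + 1)(t + 2) = α/(t + 1) + β/(t + 2). α = 1/(-1 + 2) = 1, β = 1/(-2 + 1) = -1
Result: 1/(t + 1) - 1/(t + 2)


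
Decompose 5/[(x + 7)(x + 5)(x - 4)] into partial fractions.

Using cover-up method: α = 5/22, β = -5/18, γ = 5/99
Result: (5/22)/(x + 7) - (5/18)/(x + 5) + (5/99)/(x - 4)


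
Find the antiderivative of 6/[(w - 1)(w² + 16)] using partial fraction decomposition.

Cover-up at w=1: α = 6/(1²+16) = 6/17. Coeff matching: β = -6/17, γ = -6/17. Decomposition: (6/17)/(w - 1) - ((6/17)w + 6/17)/(w² + 16). Integrate: linear → ln, quadratic → (1/2)ln + arctan: (6/17) ln|(w - 1)| - (3/17) ln(w² + 16) - (3/34) arctan(w/4) + C


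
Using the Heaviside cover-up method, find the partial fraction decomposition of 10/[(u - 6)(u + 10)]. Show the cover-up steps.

Cover (u - 6): set u=6, get P = 10/(6 + 10) = 5/8. Cover (u + 10): set u=-10, get Q = 10/(-10 - 6) = -5/8.
Result: (5/8)/(u - 6) - (5/8)/(u + 10)


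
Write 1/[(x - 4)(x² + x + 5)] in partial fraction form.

Cover-up at x = 4: A = 1/(4² + 1·4 + 5) = 1/25. Then B = -A = -1/25, C = -A·(1 + 4) = -1/5
Result: (1/25)/(x - 4) - ((1/25)x + 1/5)/(x² + x + 5)


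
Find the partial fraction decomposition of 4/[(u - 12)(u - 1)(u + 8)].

Using cover-up method: α = 1/55, β = -4/99, γ = 1/45
Result: (1/55)/(u - 12) - (4/99)/(u - 1) + (1/45)/(u + 8)


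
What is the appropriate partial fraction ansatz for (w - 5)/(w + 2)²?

Repeated linear factor: α/(w + 2) + β/(w + 2)²


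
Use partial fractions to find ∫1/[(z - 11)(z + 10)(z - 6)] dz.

Cover-up: α = 1/105, β = 1/336, γ = -1/80. Decomposition: (1/105)/(z - 11) + (1/336)/(z + 10) - (1/80)/(z - 6). Integrate each term: (1/105) ln|(z - 11)| + (1/336) ln|(z + 10)| - (1/80) ln|(z - 6)| + C


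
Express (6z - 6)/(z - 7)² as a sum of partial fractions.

(6z - 6) = α(z - 7) + β. At z = 7: β = 6·7 - 6 = 36. Coeff of z: α = 6
Result: 6/(z - 7) + 36/(z - 7)²


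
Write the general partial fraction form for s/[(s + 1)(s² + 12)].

Linear + irreducible quadratic: P/(s + 1) + (Qs + R)/(s² + 12)


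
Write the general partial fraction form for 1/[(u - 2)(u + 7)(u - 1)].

Three distinct linear factors: P/(u - 2) + Q/(u + 7) + R/(u - 1)


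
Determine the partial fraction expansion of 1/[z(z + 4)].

1/z(z + 4) = P/z + Q/(z + 4). P = 1/(0 + 4) = 1/4, Q = 1/(-4 - 0) = -1/4
Result: (1/4)/z - (1/4)/(z + 4)


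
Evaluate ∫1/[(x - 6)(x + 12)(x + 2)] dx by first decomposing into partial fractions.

Cover-up: A = 1/144, B = 1/180, C = -1/80. Decomposition: (1/144)/(x - 6) + (1/180)/(x + 12) - (1/80)/(x + 2). Integrate each term: (1/144) ln|(x - 6)| + (1/180) ln|(x + 12)| - (1/80) ln|(x + 2)| + C


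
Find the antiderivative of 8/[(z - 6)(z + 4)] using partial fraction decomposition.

Decompose: 8/[(z - 6)(z + 4)] = (4/5)/(z - 6) - (4/5)/(z + 4). Integrate each term: (4/5) ln|(z - 6)| - (4/5) ln|(z + 4)| + C


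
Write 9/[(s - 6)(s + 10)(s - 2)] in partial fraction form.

Using cover-up method: P = 9/64, Q = 3/64, R = -3/16
Result: (9/64)/(s - 6) + (3/64)/(s + 10) - (3/16)/(s - 2)


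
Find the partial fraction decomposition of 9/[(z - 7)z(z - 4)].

Using cover-up method: A = 3/7, B = 9/28, C = -3/4
Result: (3/7)/(z - 7) + (9/28)/z - (3/4)/(z - 4)


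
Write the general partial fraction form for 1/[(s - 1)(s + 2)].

Distinct linear factors: α/(s - 1) + β/(s + 2)


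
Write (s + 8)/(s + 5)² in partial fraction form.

(s + 8) = α(s + 5) + β. At s = -5: β = 1·(-5) + 8 = 3. Coeff of s: α = 1
Result: 1/(s + 5) + 3/(s + 5)²


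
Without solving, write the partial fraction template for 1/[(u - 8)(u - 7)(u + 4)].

Three distinct linear factors: P/(u - 8) + Q/(u - 7) + R/(u + 4)


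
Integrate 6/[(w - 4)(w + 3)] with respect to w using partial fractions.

Decompose: 6/[(w - 4)(w + 3)] = (6/7)/(w - 4) - (6/7)/(w + 3). Integrate each term: (6/7) ln|(w - 4)| - (6/7) ln|(w + 3)| + C


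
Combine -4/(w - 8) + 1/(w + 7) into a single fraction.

Common denominator (w - 8)(w + 7). Numerator: -4(w + 7) + 1(w - 8) = (-4w - 28) + (w - 8) = -3w - 36
Result: (-3w - 36)/[(w - 8)(w + 7)]


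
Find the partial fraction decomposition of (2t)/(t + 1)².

(2t) = A(t + 1) + B. At t = -1: B = 2·(-1) + 0 = -2. Coeff of t: A = 2
Result: 2/(t + 1) - 2/(t + 1)²


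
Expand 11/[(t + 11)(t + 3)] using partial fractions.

11/(t + 11)(t + 3) = P/(t + 11) + Q/(t + 3). P = 11/(-11 + 3) = -11/8, Q = 11/(-3 + 11) = 11/8
Result: (-11/8)/(t + 11) + (11/8)/(t + 3)


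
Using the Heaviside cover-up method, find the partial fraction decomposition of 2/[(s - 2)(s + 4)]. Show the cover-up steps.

Cover (s - 2): set s=2, get P = 2/(2 + 4) = 1/3. Cover (s + 4): set s=-4, get Q = 2/(-4 - 2) = -1/3.
Result: (1/3)/(s - 2) - (1/3)/(s + 4)


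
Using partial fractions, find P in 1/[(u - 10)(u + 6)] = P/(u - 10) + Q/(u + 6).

Cover-up at u = 10: P = 1/(10 + 6) = 1/16


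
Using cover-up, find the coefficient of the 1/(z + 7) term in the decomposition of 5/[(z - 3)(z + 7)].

Cover (z + 7), set z=-7: 5/((z - 3) at z=-7) = 5/(-10) = -1/2


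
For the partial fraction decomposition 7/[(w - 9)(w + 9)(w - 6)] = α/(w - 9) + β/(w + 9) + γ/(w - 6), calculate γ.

Cover-up at w = 6: γ = 7/[(6 - 9)(6 + 9)] = 7/[(-3)(15)] = -7/45


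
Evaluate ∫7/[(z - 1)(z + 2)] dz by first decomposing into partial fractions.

Decompose: 7/[(z - 1)(z + 2)] = (7/3)/(z - 1) - (7/3)/(z + 2). Integrate each term: (7/3) ln|(z - 1)| - (7/3) ln|(z + 2)| + C


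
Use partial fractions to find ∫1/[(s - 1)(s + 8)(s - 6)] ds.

Cover-up: α = -1/45, β = 1/126, γ = 1/70. Decomposition: (-1/45)/(s - 1) + (1/126)/(s + 8) + (1/70)/(s - 6). Integrate each term: (-1/45) ln|(s - 1)| + (1/126) ln|(s + 8)| + (1/70) ln|(s - 6)| + C


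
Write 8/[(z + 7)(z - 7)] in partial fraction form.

8/(z + 7)(z - 7) = A/(z + 7) + B/(z - 7). A = 8/(-7 - 7) = -4/7, B = 8/(7 + 7) = 4/7
Result: (-4/7)/(z + 7) + (4/7)/(z - 7)


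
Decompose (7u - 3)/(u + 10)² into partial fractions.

(7u - 3) = A(u + 10) + B. At u = -10: B = 7·(-10) - 3 = -73. Coeff of u: A = 7
Result: 7/(u + 10) - 73/(u + 10)²


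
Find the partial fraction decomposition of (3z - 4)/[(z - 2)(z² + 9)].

At z=2: A = (3·2 - 4)/(2² + 9) = 2/13. B = -A = -2/13, C = 3 - 2·A = 35/13
Result: (2/13)/(z - 2) - ((2/13)z - 35/13)/(z² + 9)


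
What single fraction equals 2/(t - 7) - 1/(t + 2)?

Common denominator (t - 7)(t + 2). Numerator: 2(t + 2) - 1(t - 7) = (2t + 4) - (t - 7) = t + 11
Result: (t + 11)/[(t - 7)(t + 2)]


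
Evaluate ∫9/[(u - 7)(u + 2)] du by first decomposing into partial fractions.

Decompose: 9/[(u - 7)(u + 2)] = 1/(u - 7) - 1/(u + 2). Integrate each term: ln|(u - 7)| - ln|(u + 2)| + C


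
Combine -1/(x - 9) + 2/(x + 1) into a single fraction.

Common denominator (x - 9)(x + 1). Numerator: -1(x + 1) + 2(x - 9) = (-x - 1) + (2x - 18) = x - 19
Result: (x - 19)/[(x - 9)(x + 1)]


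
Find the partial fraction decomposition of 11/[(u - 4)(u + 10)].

11/(u - 4)(u + 10) = A/(u - 4) + B/(u + 10). A = 11/(4 + 10) = 11/14, B = 11/(-10 - 4) = -11/14
Result: (11/14)/(u - 4) - (11/14)/(u + 10)


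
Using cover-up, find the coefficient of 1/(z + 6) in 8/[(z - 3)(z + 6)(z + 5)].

Cover (z + 6), set z=-6: 8/[(-6 - 3)(-6 + 5)] = 8/9


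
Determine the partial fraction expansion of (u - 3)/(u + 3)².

(u - 3) = A(u + 3) + B. At u = -3: B = 1·(-3) - 3 = -6. Coeff of u: A = 1
Result: 1/(u + 3) - 6/(u + 3)²


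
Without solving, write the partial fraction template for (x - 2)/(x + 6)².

Repeated linear factor: α/(x + 6) + β/(x + 6)²


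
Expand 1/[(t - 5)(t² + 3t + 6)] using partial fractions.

Cover-up at t = 5: P = 1/(5² + 3·5 + 6) = 1/46. Then Q = -P = -1/46, R = -P·(3 + 5) = -4/23
Result: (1/46)/(t - 5) - ((1/46)t + 4/23)/(t² + 3t + 6)


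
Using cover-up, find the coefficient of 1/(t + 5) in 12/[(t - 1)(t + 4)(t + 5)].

Cover (t + 5), set t=-5: 12/[(-5 - 1)(-5 + 4)] = 2


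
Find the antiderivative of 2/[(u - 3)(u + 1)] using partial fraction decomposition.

Decompose: 2/[(u - 3)(u + 1)] = (1/2)/(u - 3) - (1/2)/(u + 1). Integrate each term: (1/2) ln|(u - 3)| - (1/2) ln|(u + 1)| + C


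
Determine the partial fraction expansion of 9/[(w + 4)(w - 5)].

9/(w + 4)(w - 5) = P/(w + 4) + Q/(w - 5). P = 9/(-4 - 5) = -1, Q = 9/(5 + 4) = 1
Result: -1/(w + 4) + 1/(w - 5)


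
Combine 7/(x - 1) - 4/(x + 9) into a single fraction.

Common denominator (x - 1)(x + 9). Numerator: 7(x + 9) - 4(x - 1) = (7x + 63) - (4x - 4) = 3x + 67
Result: (3x + 67)/[(x - 1)(x + 9)]


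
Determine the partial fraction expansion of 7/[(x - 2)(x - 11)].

7/(x - 2)(x - 11) = α/(x - 2) + β/(x - 11). α = 7/(2 - 11) = -7/9, β = 7/(11 - 2) = 7/9
Result: (-7/9)/(x - 2) + (7/9)/(x - 11)


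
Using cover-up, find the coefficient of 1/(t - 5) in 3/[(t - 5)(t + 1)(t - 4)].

Cover (t - 5), set t=5: 3/[(5 + 1)(5 - 4)] = 1/2


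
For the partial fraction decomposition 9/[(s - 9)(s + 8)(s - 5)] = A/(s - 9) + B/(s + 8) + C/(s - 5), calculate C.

Cover-up at s = 5: C = 9/[(5 - 9)(5 + 8)] = 9/[(-4)(13)] = -9/52


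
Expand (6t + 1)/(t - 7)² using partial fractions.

(6t + 1) = A(t - 7) + B. At t = 7: B = 6·7 + 1 = 43. Coeff of t: A = 6
Result: 6/(t - 7) + 43/(t - 7)²


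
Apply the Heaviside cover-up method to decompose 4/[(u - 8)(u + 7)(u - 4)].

Cover (u - 8), u=8: α = 4/[(8 + 7)(8 - 4)] = 1/15. Cover (u + 7), u=-7: β = 4/[(-7 - 8)(-7 - 4)] = 4/165. Cover (u - 4), u=4: γ = 4/[(4 - 8)(4 + 7)] = -1/11.
Result: (1/15)/(u - 8) + (4/165)/(u + 7) - (1/11)/(u - 4)


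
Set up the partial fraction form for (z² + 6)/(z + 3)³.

Repeated linear factor (power 3): A/(z + 3) + B/(z + 3)² + C/(z + 3)³


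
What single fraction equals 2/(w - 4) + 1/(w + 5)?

Common denominator (w - 4)(w + 5). Numerator: 2(w + 5) + 1(w - 4) = (2w + 10) + (w - 4) = 3w + 6
Result: (3w + 6)/[(w - 4)(w + 5)]


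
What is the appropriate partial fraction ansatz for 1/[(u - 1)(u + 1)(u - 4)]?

Three distinct linear factors: α/(u - 1) + β/(u + 1) + γ/(u - 4)


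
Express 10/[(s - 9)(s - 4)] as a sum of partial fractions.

10/(s - 9)(s - 4) = A/(s - 9) + B/(s - 4). A = 10/(9 - 4) = 2, B = 10/(4 - 9) = -2
Result: 2/(s - 9) - 2/(s - 4)


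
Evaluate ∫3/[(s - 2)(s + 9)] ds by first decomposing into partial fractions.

Decompose: 3/[(s - 2)(s + 9)] = (3/11)/(s - 2) - (3/11)/(s + 9). Integrate each term: (3/11) ln|(s - 2)| - (3/11) ln|(s + 9)| + C


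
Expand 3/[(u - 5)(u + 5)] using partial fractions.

3/(u - 5)(u + 5) = A/(u - 5) + B/(u + 5). A = 3/(5 + 5) = 3/10, B = 3/(-5 - 5) = -3/10
Result: (3/10)/(u - 5) - (3/10)/(u + 5)


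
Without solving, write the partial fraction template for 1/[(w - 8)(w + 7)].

Distinct linear factors: α/(w - 8) + β/(w + 7)


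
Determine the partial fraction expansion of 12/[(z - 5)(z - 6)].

12/(z - 5)(z - 6) = P/(z - 5) + Q/(z - 6). P = 12/(5 - 6) = -12, Q = 12/(6 - 5) = 12
Result: -12/(z - 5) + 12/(z - 6)


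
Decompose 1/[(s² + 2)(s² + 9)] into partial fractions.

Coefficient matching gives P = R = 0, Q = 1/(9-2) = 1/7, S = -Q = -1/7
Result: (1/7)/(s² + 2) - (1/7)/(s² + 9)


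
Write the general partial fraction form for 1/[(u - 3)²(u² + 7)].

Repeated linear + quadratic: A/(u - 3) + B/(u - 3)² + (Cu + D)/(u² + 7)


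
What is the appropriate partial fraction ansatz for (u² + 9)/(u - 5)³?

Repeated linear factor (power 3): P/(u - 5) + Q/(u - 5)² + R/(u - 5)³


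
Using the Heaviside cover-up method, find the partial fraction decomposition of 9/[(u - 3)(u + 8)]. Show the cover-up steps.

Cover (u - 3): set u=3, get A = 9/(3 + 8) = 9/11. Cover (u + 8): set u=-8, get B = 9/(-8 - 3) = -9/11.
Result: (9/11)/(u - 3) - (9/11)/(u + 8)


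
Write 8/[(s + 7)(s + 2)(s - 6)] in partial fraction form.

Using cover-up method: P = 8/65, Q = -1/5, R = 1/13
Result: (8/65)/(s + 7) - (1/5)/(s + 2) + (1/13)/(s - 6)


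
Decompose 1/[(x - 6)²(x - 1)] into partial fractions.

Cover-up at x=1: R = 1/(1 - 6)² = 1/25. Cover-up at x=6: Q = 1/(6 - 1) = 1/5. Comparing x² coeff: P = -R = -1/25
Result: (-1/25)/(x - 6) + (1/5)/(x - 6)² + (1/25)/(x - 1)


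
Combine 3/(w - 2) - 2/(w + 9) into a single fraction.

Common denominator (w - 2)(w + 9). Numerator: 3(w + 9) - 2(w - 2) = (3w + 27) - (2w - 4) = w + 31
Result: (w + 31)/[(w - 2)(w + 9)]


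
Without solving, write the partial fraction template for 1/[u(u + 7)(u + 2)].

Three distinct linear factors: α/u + β/(u + 7) + γ/(u + 2)


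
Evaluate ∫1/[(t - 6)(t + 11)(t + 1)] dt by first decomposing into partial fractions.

Cover-up: α = 1/119, β = 1/170, γ = -1/70. Decomposition: (1/119)/(t - 6) + (1/170)/(t + 11) - (1/70)/(t + 1). Integrate each term: (1/119) ln|(t - 6)| + (1/170) ln|(t + 11)| - (1/70) ln|(t + 1)| + C


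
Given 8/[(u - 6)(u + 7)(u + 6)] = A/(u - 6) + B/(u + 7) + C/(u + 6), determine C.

Cover-up at u = -6: C = 8/[(-6 - 6)(-6 + 7)] = 8/[(-12)(1)] = -8/12 = -2/3


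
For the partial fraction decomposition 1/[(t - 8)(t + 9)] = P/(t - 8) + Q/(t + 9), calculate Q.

Cover-up at t = -9: Q = 1/(-9 - 8) = -1/17


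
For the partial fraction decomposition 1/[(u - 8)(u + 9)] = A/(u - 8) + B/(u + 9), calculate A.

Cover-up at u = 8: A = 1/(8 + 9) = 1/17


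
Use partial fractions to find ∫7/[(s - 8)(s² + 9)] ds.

Cover-up at s=8: A = 7/(8²+9) = 7/73. Coeff matching: B = -7/73, C = -56/73. Decomposition: (7/73)/(s - 8) - ((7/73)s + 56/73)/(s² + 9). Integrate: linear → ln, quadratic → (1/2)ln + arctan: (7/73) ln|(s - 8)| - (7/146) ln(s² + 9) - (56/219) arctan(s/3) + C


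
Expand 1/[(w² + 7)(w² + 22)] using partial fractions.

Coefficient matching gives α = γ = 0, β = 1/(22-7) = 1/15, δ = -β = -1/15
Result: (1/15)/(w² + 7) - (1/15)/(w² + 22)


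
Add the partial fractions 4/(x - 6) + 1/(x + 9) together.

Common denominator (x - 6)(x + 9). Numerator: 4(x + 9) + 1(x - 6) = (4x + 36) + (x - 6) = 5x + 30
Result: (5x + 30)/[(x - 6)(x + 9)]


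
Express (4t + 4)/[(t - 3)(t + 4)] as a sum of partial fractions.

At t=3: α = (4·3 + 4)/(3 + 4) = 16/7. At t=-4: β = (4·(-4) + 4)/(-4 - 3) = 12/7
Result: (16/7)/(t - 3) + (12/7)/(t + 4)


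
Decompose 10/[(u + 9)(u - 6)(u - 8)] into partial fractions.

Using cover-up method: P = 2/51, Q = -1/3, R = 5/17
Result: (2/51)/(u + 9) - (1/3)/(u - 6) + (5/17)/(u - 8)


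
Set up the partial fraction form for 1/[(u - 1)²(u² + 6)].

Repeated linear + quadratic: P/(u - 1) + Q/(u - 1)² + (Ru + S)/(u² + 6)


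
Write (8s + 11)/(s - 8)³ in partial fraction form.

(8s + 11) = A(s - 8)² + B(s - 8) + C. At s = 8: C = 8·8 + 11 = 75. Coefficients: A = 0, B = 8
Result: 8/(s - 8)² + 75/(s - 8)³


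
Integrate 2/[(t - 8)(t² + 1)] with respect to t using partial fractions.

Cover-up at t=8: A = 2/(8²+1) = 2/65. Coeff matching: B = -2/65, C = -16/65. Decomposition: (2/65)/(t - 8) - ((2/65)t + 16/65)/(t² + 1). Integrate: linear → ln, quadratic → (1/2)ln + arctan: (2/65) ln|(t - 8)| - (1/65) ln(t² + 1) - (16/65) arctan(t) + C


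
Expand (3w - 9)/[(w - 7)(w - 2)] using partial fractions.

At w=7: α = (3·7 - 9)/(7 - 2) = 12/5. At w=2: β = (3·2 - 9)/(2 - 7) = 3/5
Result: (12/5)/(w - 7) + (3/5)/(w - 2)


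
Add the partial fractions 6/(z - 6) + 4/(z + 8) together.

Common denominator (z - 6)(z + 8). Numerator: 6(z + 8) + 4(z - 6) = (6z + 48) + (4z - 24) = 10z + 24
Result: (10z + 24)/[(z - 6)(z + 8)]


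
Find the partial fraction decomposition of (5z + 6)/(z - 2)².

(5z + 6) = α(z - 2) + β. At z = 2: β = 5·2 + 6 = 16. Coeff of z: α = 5
Result: 5/(z - 2) + 16/(z - 2)²


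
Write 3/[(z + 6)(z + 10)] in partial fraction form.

3/(z + 6)(z + 10) = α/(z + 6) + β/(z + 10). α = 3/(-6 + 10) = 3/4, β = 3/(-10 + 6) = -3/4
Result: (3/4)/(z + 6) - (3/4)/(z + 10)


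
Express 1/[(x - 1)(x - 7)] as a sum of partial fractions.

1/(x - 1)(x - 7) = α/(x - 1) + β/(x - 7). α = 1/(1 - 7) = -1/6, β = 1/(7 - 1) = 1/6
Result: (-1/6)/(x - 1) + (1/6)/(x - 7)


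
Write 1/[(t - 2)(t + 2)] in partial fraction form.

1/(t - 2)(t + 2) = P/(t - 2) + Q/(t + 2). P = 1/(2 + 2) = 1/4, Q = 1/(-2 - 2) = -1/4
Result: (1/4)/(t - 2) - (1/4)/(t + 2)


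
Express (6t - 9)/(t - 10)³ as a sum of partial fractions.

(6t - 9) = A(t - 10)² + B(t - 10) + C. At t = 10: C = 6·10 - 9 = 51. Coefficients: A = 0, B = 6
Result: 6/(t - 10)² + 51/(t - 10)³


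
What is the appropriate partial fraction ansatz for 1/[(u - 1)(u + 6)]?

Distinct linear factors: A/(u - 1) + B/(u + 6)


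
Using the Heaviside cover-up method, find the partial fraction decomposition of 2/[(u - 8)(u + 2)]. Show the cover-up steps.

Cover (u - 8): set u=8, get P = 2/(8 + 2) = 1/5. Cover (u + 2): set u=-2, get Q = 2/(-2 - 8) = -1/5.
Result: (1/5)/(u - 8) - (1/5)/(u + 2)


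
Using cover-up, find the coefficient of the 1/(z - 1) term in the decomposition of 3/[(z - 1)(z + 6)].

Cover (z - 1), set z=1: 3/((z + 6) at z=1) = 3/(7) = 3/7


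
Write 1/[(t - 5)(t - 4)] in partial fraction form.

1/(t - 5)(t - 4) = P/(t - 5) + Q/(t - 4). P = 1/(5 - 4) = 1, Q = 1/(4 - 5) = -1
Result: 1/(t - 5) - 1/(t - 4)


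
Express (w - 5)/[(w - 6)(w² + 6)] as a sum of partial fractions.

At w=6: α = (1·6 - 5)/(6² + 6) = 1/42. β = -α = -1/42, γ = 1 - 6·α = 6/7
Result: (1/42)/(w - 6) - ((1/42)w - 6/7)/(w² + 6)


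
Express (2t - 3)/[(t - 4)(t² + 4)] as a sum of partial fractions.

At t=4: P = (2·4 - 3)/(4² + 4) = 1/4. Q = -P = -1/4, R = 2 - 4·P = 1
Result: (1/4)/(t - 4) - ((1/4)t - 1)/(t² + 4)


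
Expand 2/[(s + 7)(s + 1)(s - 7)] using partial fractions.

Using cover-up method: α = 1/42, β = -1/24, γ = 1/56
Result: (1/42)/(s + 7) - (1/24)/(s + 1) + (1/56)/(s - 7)


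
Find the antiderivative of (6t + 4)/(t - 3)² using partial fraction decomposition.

Decompose: P = 6, Q = 6·3 + 4 = 22, so (6t + 4)/(t - 3)² = 6/(t - 3) + 22/(t - 3)². Integrate: ∫ P/(t - 3) dt = 6 ln|(t - 3)|; ∫ Q/(t - 3)² dt = -22/(t - 3). Sum: 6 ln|(t - 3)| - 22/(t - 3) + C


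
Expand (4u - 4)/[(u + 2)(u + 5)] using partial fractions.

At u=-2: A = (4·(-2) - 4)/(-2 + 5) = -4. At u=-5: B = (4·(-5) - 4)/(-5 + 2) = 8
Result: -4/(u + 2) + 8/(u + 5)


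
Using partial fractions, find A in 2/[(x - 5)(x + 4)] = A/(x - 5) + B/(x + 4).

Cover-up at x = 5: A = 2/(5 + 4) = 2/9


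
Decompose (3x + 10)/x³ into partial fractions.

(3x + 10) = Px² + Qx + R. At x = 0: R = 3·0 + 10 = 10. Coefficients: P = 0, Q = 3
Result: 3/x² + 10/x³


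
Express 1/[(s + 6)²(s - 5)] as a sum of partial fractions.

Cover-up at s=5: R = 1/(5 + 6)² = 1/121. Cover-up at s=-6: Q = 1/(-6 - 5) = -1/11. Comparing s² coeff: P = -R = -1/121
Result: (-1/121)/(s + 6) - (1/11)/(s + 6)² + (1/121)/(s - 5)


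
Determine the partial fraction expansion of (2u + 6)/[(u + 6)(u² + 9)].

At u=-6: α = (2·(-6) + 6)/((-6)² + 9) = -2/15. β = -α = 2/15, γ = 2 - (-6)·α = 6/5
Result: (-2/15)/(u + 6) + ((2/15)u + 6/5)/(u² + 9)


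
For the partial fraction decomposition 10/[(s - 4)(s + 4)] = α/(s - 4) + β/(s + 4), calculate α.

Cover-up at s = 4: α = 10/(4 + 4) = 10/8 = 5/4


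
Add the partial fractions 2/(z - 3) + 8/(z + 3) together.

Common denominator (z - 3)(z + 3). Numerator: 2(z + 3) + 8(z - 3) = (2z + 6) + (8z - 24) = 10z - 18
Result: (10z - 18)/[(z - 3)(z + 3)]


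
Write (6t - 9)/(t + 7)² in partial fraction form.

(6t - 9) = α(t + 7) + β. At t = -7: β = 6·(-7) - 9 = -51. Coeff of t: α = 6
Result: 6/(t + 7) - 51/(t + 7)²


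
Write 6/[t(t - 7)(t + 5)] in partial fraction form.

Using cover-up method: A = -6/35, B = 1/14, C = 1/10
Result: (-6/35)/t + (1/14)/(t - 7) + (1/10)/(t + 5)


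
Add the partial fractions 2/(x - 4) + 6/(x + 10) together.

Common denominator (x - 4)(x + 10). Numerator: 2(x + 10) + 6(x - 4) = (2x + 20) + (6x - 24) = 8x - 4
Result: (8x - 4)/[(x - 4)(x + 10)]


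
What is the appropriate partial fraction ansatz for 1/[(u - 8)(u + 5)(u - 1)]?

Three distinct linear factors: A/(u - 8) + B/(u + 5) + C/(u - 1)


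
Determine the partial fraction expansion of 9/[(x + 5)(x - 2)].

9/(x + 5)(x - 2) = A/(x + 5) + B/(x - 2). A = 9/(-5 - 2) = -9/7, B = 9/(2 + 5) = 9/7
Result: (-9/7)/(x + 5) + (9/7)/(x - 2)


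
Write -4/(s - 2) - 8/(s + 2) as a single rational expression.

Common denominator (s - 2)(s + 2). Numerator: -4(s + 2) - 8(s - 2) = (-4s - 8) - (8s - 16) = -12s + 8
Result: (-12s + 8)/[(s - 2)(s + 2)]


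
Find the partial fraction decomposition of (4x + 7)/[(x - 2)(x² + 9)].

At x=2: P = (4·2 + 7)/(2² + 9) = 15/13. Q = -P = -15/13, R = 4 - 2·P = 22/13
Result: (15/13)/(x - 2) - ((15/13)x - 22/13)/(x² + 9)


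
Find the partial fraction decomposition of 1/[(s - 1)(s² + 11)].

Cover-up at s = 1: P = 1/(1² + 11) = 1/12. Then Q = -P = -1/12, R = -P·(0 + 1) = -1/12
Result: (1/12)/(s - 1) - ((1/12)s + 1/12)/(s² + 11)


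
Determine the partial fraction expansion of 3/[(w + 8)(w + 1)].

3/(w + 8)(w + 1) = P/(w + 8) + Q/(w + 1). P = 3/(-8 + 1) = -3/7, Q = 3/(-1 + 8) = 3/7
Result: (-3/7)/(w + 8) + (3/7)/(w + 1)


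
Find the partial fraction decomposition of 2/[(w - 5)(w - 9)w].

Using cover-up method: α = -1/10, β = 1/18, γ = 2/45
Result: (-1/10)/(w - 5) + (1/18)/(w - 9) + (2/45)/w


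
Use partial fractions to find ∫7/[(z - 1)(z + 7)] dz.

Decompose: 7/[(z - 1)(z + 7)] = (7/8)/(z - 1) - (7/8)/(z + 7). Integrate each term: (7/8) ln|(z - 1)| - (7/8) ln|(z + 7)| + C


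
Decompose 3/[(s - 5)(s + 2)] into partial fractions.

3/(s - 5)(s + 2) = α/(s - 5) + β/(s + 2). α = 3/(5 + 2) = 3/7, β = 3/(-2 - 5) = -3/7
Result: (3/7)/(s - 5) - (3/7)/(s + 2)


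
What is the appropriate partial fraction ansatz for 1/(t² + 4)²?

Repeated quadratic factor: (αt + β)/(t² + 4) + (γt + δ)/(t² + 4)²


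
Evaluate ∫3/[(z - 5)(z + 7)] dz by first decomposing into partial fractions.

Decompose: 3/[(z - 5)(z + 7)] = (1/4)/(z - 5) - (1/4)/(z + 7). Integrate each term: (1/4) ln|(z - 5)| - (1/4) ln|(z + 7)| + C


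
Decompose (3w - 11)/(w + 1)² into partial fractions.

(3w - 11) = A(w + 1) + B. At w = -1: B = 3·(-1) - 11 = -14. Coeff of w: A = 3
Result: 3/(w + 1) - 14/(w + 1)²


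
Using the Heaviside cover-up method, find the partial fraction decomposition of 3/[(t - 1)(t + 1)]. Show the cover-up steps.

Cover (t - 1): set t=1, get α = 3/(1 + 1) = 3/2. Cover (t + 1): set t=-1, get β = 3/(-1 - 1) = -3/2.
Result: (3/2)/(t - 1) - (3/2)/(t + 1)


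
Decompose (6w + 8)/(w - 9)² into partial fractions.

(6w + 8) = A(w - 9) + B. At w = 9: B = 6·9 + 8 = 62. Coeff of w: A = 6
Result: 6/(w - 9) + 62/(w - 9)²


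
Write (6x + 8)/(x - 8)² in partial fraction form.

(6x + 8) = α(x - 8) + β. At x = 8: β = 6·8 + 8 = 56. Coeff of x: α = 6
Result: 6/(x - 8) + 56/(x - 8)²


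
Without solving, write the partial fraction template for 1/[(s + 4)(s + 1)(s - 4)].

Three distinct linear factors: P/(s + 4) + Q/(s + 1) + R/(s - 4)


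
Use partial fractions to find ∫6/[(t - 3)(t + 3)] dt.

Decompose: 6/[(t - 3)(t + 3)] = 1/(t - 3) - 1/(t + 3). Integrate each term: ln|(t - 3)| - ln|(t + 3)| + C


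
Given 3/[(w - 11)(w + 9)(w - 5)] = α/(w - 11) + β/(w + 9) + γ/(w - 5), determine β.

Cover-up at w = -9: β = 3/[(-9 - 11)(-9 - 5)] = 3/[(-20)(-14)] = 3/280


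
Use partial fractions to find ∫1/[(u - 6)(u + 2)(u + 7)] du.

Cover-up: P = 1/104, Q = -1/40, R = 1/65. Decomposition: (1/104)/(u - 6) - (1/40)/(u + 2) + (1/65)/(u + 7). Integrate each term: (1/104) ln|(u - 6)| - (1/40) ln|(u + 2)| + (1/65) ln|(u + 7)| + C


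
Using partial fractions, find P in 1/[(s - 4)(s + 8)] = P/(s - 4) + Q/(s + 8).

Cover-up at s = 4: P = 1/(4 + 8) = 1/12


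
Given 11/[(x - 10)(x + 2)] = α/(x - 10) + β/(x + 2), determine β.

Cover-up at x = -2: β = 11/(-2 - 10) = -11/12


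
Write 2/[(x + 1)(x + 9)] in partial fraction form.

2/(x + 1)(x + 9) = P/(x + 1) + Q/(x + 9). P = 2/(-1 + 9) = 1/4, Q = 2/(-9 + 1) = -1/4
Result: (1/4)/(x + 1) - (1/4)/(x + 9)


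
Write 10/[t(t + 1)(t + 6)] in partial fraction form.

Using cover-up method: α = 5/3, β = -2, γ = 1/3
Result: (5/3)/t - 2/(t + 1) + (1/3)/(t + 6)


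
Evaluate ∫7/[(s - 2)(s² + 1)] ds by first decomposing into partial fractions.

Cover-up at s=2: P = 7/(2²+1) = 7/5. Coeff matching: Q = -7/5, R = -14/5. Decomposition: (7/5)/(s - 2) - ((7/5)s + 14/5)/(s² + 1). Integrate: linear → ln, quadratic → (1/2)ln + arctan: (7/5) ln|(s - 2)| - (7/10) ln(s² + 1) - (14/5) arctan(s) + C


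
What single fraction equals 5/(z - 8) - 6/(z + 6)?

Common denominator (z - 8)(z + 6). Numerator: 5(z + 6) - 6(z - 8) = (5z + 30) - (6z - 48) = -z + 78
Result: (-z + 78)/[(z - 8)(z + 6)]


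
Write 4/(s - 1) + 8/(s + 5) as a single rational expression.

Common denominator (s - 1)(s + 5). Numerator: 4(s + 5) + 8(s - 1) = (4s + 20) + (8s - 8) = 12s + 12
Result: (12s + 12)/[(s - 1)(s + 5)]


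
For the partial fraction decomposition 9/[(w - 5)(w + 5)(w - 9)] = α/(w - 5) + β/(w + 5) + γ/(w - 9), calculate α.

Cover-up at w = 5: α = 9/[(5 + 5)(5 - 9)] = 9/[(10)(-4)] = -9/40


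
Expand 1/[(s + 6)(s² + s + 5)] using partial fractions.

Cover-up at s = -6: A = 1/((-6)² + 1·(-6) + 5) = 1/35. Then B = -A = -1/35, C = -A·(1 - 6) = 1/7
Result: (1/35)/(s + 6) - ((1/35)s - 1/7)/(s² + s + 5)


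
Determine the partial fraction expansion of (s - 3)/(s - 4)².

(s - 3) = A(s - 4) + B. At s = 4: B = 1·4 - 3 = 1. Coeff of s: A = 1
Result: 1/(s - 4) + 1/(s - 4)²


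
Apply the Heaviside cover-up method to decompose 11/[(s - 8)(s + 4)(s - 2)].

Cover (s - 8), s=8: α = 11/[(8 + 4)(8 - 2)] = 11/72. Cover (s + 4), s=-4: β = 11/[(-4 - 8)(-4 - 2)] = 11/72. Cover (s - 2), s=2: γ = 11/[(2 - 8)(2 + 4)] = -11/36.
Result: (11/72)/(s - 8) + (11/72)/(s + 4) - (11/36)/(s - 2)


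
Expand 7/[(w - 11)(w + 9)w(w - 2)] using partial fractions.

Using Heaviside cover-up: (7/1980)/(w - 11) - (7/1980)/(w + 9) + (7/198)/w - (7/198)/(w - 2)


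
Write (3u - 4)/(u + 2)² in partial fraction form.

(3u - 4) = A(u + 2) + B. At u = -2: B = 3·(-2) - 4 = -10. Coeff of u: A = 3
Result: 3/(u + 2) - 10/(u + 2)²


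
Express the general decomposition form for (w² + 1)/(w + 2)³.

Repeated linear factor (power 3): α/(w + 2) + β/(w + 2)² + γ/(w + 2)³


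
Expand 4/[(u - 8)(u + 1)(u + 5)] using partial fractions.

Using cover-up method: P = 4/117, Q = -1/9, R = 1/13
Result: (4/117)/(u - 8) - (1/9)/(u + 1) + (1/13)/(u + 5)


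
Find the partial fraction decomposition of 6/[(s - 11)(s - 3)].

6/(s - 11)(s - 3) = α/(s - 11) + β/(s - 3). α = 6/(11 - 3) = 3/4, β = 6/(3 - 11) = -3/4
Result: (3/4)/(s - 11) - (3/4)/(s - 3)


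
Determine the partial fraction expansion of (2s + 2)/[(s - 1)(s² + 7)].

At s=1: P = (2·1 + 2)/(1² + 7) = 1/2. Q = -P = -1/2, R = 2 - 1·P = 3/2
Result: (1/2)/(s - 1) - ((1/2)s - 3/2)/(s² + 7)


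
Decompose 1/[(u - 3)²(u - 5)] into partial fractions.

Cover-up at u=5: γ = 1/(5 - 3)² = 1/4. Cover-up at u=3: β = 1/(3 - 5) = -1/2. Comparing u² coeff: α = -γ = -1/4
Result: (-1/4)/(u - 3) - (1/2)/(u - 3)² + (1/4)/(u - 5)


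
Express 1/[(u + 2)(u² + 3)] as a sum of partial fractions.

Cover-up at u = -2: P = 1/((-2)² + 3) = 1/7. Then Q = -P = -1/7, R = -P·(0 - 2) = 2/7
Result: (1/7)/(u + 2) - ((1/7)u - 2/7)/(u² + 3)


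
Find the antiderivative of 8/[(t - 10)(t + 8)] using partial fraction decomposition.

Decompose: 8/[(t - 10)(t + 8)] = (4/9)/(t - 10) - (4/9)/(t + 8). Integrate each term: (4/9) ln|(t - 10)| - (4/9) ln|(t + 8)| + C


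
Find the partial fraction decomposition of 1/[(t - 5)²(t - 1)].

Cover-up at t=1: C = 1/(1 - 5)² = 1/16. Cover-up at t=5: B = 1/(5 - 1) = 1/4. Comparing t² coeff: A = -C = -1/16
Result: (-1/16)/(t - 5) + (1/4)/(t - 5)² + (1/16)/(t - 1)


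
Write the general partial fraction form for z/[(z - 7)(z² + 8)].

Linear + irreducible quadratic: A/(z - 7) + (Bz + C)/(z² + 8)


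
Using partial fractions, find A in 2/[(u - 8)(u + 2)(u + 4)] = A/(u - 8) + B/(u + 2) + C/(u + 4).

Cover-up at u = 8: A = 2/[(8 + 2)(8 + 4)] = 2/[(10)(12)] = 2/120 = 1/60
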